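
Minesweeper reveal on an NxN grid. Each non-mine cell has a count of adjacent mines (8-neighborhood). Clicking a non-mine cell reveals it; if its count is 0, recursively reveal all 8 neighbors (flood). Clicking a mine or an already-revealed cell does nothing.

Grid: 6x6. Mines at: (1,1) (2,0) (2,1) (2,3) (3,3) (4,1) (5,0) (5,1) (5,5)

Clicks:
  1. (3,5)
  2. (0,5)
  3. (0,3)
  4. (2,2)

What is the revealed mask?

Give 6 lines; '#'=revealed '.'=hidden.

Click 1 (3,5) count=0: revealed 14 new [(0,2) (0,3) (0,4) (0,5) (1,2) (1,3) (1,4) (1,5) (2,4) (2,5) (3,4) (3,5) (4,4) (4,5)] -> total=14
Click 2 (0,5) count=0: revealed 0 new [(none)] -> total=14
Click 3 (0,3) count=0: revealed 0 new [(none)] -> total=14
Click 4 (2,2) count=4: revealed 1 new [(2,2)] -> total=15

Answer: ..####
..####
..#.##
....##
....##
......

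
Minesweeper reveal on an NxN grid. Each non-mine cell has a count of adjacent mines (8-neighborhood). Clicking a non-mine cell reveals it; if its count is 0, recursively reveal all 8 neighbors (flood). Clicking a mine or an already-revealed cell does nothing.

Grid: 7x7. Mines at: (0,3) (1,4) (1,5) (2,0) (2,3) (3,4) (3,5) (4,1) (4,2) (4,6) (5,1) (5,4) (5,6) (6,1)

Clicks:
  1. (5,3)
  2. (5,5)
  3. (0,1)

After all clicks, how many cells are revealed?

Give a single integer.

Click 1 (5,3) count=2: revealed 1 new [(5,3)] -> total=1
Click 2 (5,5) count=3: revealed 1 new [(5,5)] -> total=2
Click 3 (0,1) count=0: revealed 6 new [(0,0) (0,1) (0,2) (1,0) (1,1) (1,2)] -> total=8

Answer: 8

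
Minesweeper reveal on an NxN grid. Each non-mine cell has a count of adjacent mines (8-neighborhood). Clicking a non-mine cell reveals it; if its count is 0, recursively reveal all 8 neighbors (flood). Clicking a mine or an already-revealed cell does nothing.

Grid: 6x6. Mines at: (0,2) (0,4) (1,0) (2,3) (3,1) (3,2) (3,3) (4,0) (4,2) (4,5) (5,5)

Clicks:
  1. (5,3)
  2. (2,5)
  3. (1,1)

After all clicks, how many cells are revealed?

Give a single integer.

Click 1 (5,3) count=1: revealed 1 new [(5,3)] -> total=1
Click 2 (2,5) count=0: revealed 6 new [(1,4) (1,5) (2,4) (2,5) (3,4) (3,5)] -> total=7
Click 3 (1,1) count=2: revealed 1 new [(1,1)] -> total=8

Answer: 8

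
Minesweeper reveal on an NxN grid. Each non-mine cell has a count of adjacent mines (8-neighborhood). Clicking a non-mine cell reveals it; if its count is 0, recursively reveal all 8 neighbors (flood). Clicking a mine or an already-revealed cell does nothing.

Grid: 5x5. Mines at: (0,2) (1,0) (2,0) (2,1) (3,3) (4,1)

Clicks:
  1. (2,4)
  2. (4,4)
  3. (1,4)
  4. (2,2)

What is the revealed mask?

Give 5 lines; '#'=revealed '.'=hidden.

Answer: ...##
...##
..###
.....
....#

Derivation:
Click 1 (2,4) count=1: revealed 1 new [(2,4)] -> total=1
Click 2 (4,4) count=1: revealed 1 new [(4,4)] -> total=2
Click 3 (1,4) count=0: revealed 5 new [(0,3) (0,4) (1,3) (1,4) (2,3)] -> total=7
Click 4 (2,2) count=2: revealed 1 new [(2,2)] -> total=8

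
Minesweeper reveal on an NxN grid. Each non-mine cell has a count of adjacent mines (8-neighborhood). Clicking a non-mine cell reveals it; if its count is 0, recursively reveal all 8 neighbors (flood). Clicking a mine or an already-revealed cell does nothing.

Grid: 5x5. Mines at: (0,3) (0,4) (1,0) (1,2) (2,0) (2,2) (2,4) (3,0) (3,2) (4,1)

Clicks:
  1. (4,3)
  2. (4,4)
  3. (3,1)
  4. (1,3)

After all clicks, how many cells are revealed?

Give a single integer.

Answer: 6

Derivation:
Click 1 (4,3) count=1: revealed 1 new [(4,3)] -> total=1
Click 2 (4,4) count=0: revealed 3 new [(3,3) (3,4) (4,4)] -> total=4
Click 3 (3,1) count=5: revealed 1 new [(3,1)] -> total=5
Click 4 (1,3) count=5: revealed 1 new [(1,3)] -> total=6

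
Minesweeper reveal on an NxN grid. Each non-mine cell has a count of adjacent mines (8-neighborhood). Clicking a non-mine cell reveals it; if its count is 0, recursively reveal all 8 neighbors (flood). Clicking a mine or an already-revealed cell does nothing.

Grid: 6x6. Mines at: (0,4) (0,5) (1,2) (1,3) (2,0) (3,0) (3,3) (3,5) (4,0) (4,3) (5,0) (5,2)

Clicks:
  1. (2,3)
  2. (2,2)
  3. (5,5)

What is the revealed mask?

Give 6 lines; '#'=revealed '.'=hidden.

Answer: ......
......
..##..
......
....##
....##

Derivation:
Click 1 (2,3) count=3: revealed 1 new [(2,3)] -> total=1
Click 2 (2,2) count=3: revealed 1 new [(2,2)] -> total=2
Click 3 (5,5) count=0: revealed 4 new [(4,4) (4,5) (5,4) (5,5)] -> total=6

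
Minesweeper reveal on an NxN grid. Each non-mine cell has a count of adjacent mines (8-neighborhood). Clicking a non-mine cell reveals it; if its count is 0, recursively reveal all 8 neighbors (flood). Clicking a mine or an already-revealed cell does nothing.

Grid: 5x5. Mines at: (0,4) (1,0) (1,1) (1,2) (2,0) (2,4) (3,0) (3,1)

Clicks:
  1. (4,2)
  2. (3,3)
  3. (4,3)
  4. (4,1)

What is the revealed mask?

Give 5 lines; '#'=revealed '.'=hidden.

Answer: .....
.....
.....
..###
.####

Derivation:
Click 1 (4,2) count=1: revealed 1 new [(4,2)] -> total=1
Click 2 (3,3) count=1: revealed 1 new [(3,3)] -> total=2
Click 3 (4,3) count=0: revealed 4 new [(3,2) (3,4) (4,3) (4,4)] -> total=6
Click 4 (4,1) count=2: revealed 1 new [(4,1)] -> total=7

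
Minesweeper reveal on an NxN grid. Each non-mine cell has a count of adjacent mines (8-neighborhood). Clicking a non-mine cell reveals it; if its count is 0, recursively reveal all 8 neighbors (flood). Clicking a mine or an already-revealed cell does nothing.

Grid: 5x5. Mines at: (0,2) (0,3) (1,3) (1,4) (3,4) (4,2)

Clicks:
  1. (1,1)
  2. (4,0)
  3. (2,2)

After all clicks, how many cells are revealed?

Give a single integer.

Click 1 (1,1) count=1: revealed 1 new [(1,1)] -> total=1
Click 2 (4,0) count=0: revealed 12 new [(0,0) (0,1) (1,0) (1,2) (2,0) (2,1) (2,2) (3,0) (3,1) (3,2) (4,0) (4,1)] -> total=13
Click 3 (2,2) count=1: revealed 0 new [(none)] -> total=13

Answer: 13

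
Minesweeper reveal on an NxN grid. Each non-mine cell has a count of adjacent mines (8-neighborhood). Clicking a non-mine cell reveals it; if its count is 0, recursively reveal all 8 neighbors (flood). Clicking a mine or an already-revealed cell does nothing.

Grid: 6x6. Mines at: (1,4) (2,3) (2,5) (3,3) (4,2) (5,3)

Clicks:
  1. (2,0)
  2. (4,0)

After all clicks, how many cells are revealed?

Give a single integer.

Answer: 18

Derivation:
Click 1 (2,0) count=0: revealed 18 new [(0,0) (0,1) (0,2) (0,3) (1,0) (1,1) (1,2) (1,3) (2,0) (2,1) (2,2) (3,0) (3,1) (3,2) (4,0) (4,1) (5,0) (5,1)] -> total=18
Click 2 (4,0) count=0: revealed 0 new [(none)] -> total=18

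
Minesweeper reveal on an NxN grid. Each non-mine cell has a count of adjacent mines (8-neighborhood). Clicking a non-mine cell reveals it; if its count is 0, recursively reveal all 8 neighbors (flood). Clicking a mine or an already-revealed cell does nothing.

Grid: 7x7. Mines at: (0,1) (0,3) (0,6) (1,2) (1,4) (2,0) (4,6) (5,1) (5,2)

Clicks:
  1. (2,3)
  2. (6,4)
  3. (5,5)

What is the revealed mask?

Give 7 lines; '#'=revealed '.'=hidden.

Click 1 (2,3) count=2: revealed 1 new [(2,3)] -> total=1
Click 2 (6,4) count=0: revealed 22 new [(2,1) (2,2) (2,4) (2,5) (3,1) (3,2) (3,3) (3,4) (3,5) (4,1) (4,2) (4,3) (4,4) (4,5) (5,3) (5,4) (5,5) (5,6) (6,3) (6,4) (6,5) (6,6)] -> total=23
Click 3 (5,5) count=1: revealed 0 new [(none)] -> total=23

Answer: .......
.......
.#####.
.#####.
.#####.
...####
...####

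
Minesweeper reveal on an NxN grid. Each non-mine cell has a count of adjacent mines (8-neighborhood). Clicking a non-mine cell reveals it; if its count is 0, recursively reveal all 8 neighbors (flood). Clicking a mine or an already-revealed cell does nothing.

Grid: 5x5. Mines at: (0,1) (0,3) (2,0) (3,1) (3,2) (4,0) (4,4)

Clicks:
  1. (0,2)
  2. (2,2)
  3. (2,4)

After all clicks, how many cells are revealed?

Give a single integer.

Answer: 8

Derivation:
Click 1 (0,2) count=2: revealed 1 new [(0,2)] -> total=1
Click 2 (2,2) count=2: revealed 1 new [(2,2)] -> total=2
Click 3 (2,4) count=0: revealed 6 new [(1,3) (1,4) (2,3) (2,4) (3,3) (3,4)] -> total=8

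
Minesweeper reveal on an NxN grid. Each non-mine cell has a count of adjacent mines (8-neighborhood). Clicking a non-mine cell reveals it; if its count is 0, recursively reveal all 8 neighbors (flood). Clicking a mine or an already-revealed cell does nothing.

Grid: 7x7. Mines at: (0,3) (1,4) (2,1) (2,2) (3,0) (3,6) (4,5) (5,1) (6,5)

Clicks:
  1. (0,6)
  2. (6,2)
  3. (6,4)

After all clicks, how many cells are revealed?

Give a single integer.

Answer: 8

Derivation:
Click 1 (0,6) count=0: revealed 6 new [(0,5) (0,6) (1,5) (1,6) (2,5) (2,6)] -> total=6
Click 2 (6,2) count=1: revealed 1 new [(6,2)] -> total=7
Click 3 (6,4) count=1: revealed 1 new [(6,4)] -> total=8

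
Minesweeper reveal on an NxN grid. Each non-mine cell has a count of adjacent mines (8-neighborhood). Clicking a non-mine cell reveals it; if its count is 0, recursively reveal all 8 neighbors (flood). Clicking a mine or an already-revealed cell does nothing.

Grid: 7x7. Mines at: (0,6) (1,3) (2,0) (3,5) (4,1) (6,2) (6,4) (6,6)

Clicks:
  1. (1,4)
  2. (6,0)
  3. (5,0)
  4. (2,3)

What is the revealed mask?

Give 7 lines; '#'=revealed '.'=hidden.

Click 1 (1,4) count=1: revealed 1 new [(1,4)] -> total=1
Click 2 (6,0) count=0: revealed 4 new [(5,0) (5,1) (6,0) (6,1)] -> total=5
Click 3 (5,0) count=1: revealed 0 new [(none)] -> total=5
Click 4 (2,3) count=1: revealed 1 new [(2,3)] -> total=6

Answer: .......
....#..
...#...
.......
.......
##.....
##.....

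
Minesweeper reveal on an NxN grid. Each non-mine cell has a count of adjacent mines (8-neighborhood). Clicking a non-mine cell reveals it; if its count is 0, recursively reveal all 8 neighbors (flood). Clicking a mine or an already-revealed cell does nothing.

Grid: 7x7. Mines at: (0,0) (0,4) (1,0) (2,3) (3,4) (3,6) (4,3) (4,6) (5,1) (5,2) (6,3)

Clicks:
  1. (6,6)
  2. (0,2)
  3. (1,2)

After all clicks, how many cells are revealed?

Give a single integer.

Answer: 12

Derivation:
Click 1 (6,6) count=0: revealed 6 new [(5,4) (5,5) (5,6) (6,4) (6,5) (6,6)] -> total=6
Click 2 (0,2) count=0: revealed 6 new [(0,1) (0,2) (0,3) (1,1) (1,2) (1,3)] -> total=12
Click 3 (1,2) count=1: revealed 0 new [(none)] -> total=12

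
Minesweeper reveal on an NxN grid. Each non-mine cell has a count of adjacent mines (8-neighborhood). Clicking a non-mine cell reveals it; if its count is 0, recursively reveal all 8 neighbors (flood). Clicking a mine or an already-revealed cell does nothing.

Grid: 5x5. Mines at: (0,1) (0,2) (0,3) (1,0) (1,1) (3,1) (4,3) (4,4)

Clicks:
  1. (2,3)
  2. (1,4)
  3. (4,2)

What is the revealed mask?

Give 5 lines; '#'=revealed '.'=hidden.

Click 1 (2,3) count=0: revealed 9 new [(1,2) (1,3) (1,4) (2,2) (2,3) (2,4) (3,2) (3,3) (3,4)] -> total=9
Click 2 (1,4) count=1: revealed 0 new [(none)] -> total=9
Click 3 (4,2) count=2: revealed 1 new [(4,2)] -> total=10

Answer: .....
..###
..###
..###
..#..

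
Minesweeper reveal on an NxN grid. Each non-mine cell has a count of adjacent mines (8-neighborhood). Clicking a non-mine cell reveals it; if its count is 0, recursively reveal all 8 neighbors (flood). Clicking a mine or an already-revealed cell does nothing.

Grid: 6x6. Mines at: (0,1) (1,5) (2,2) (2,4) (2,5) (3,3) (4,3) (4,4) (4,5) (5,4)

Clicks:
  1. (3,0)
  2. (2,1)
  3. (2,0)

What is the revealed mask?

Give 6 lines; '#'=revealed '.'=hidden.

Click 1 (3,0) count=0: revealed 13 new [(1,0) (1,1) (2,0) (2,1) (3,0) (3,1) (3,2) (4,0) (4,1) (4,2) (5,0) (5,1) (5,2)] -> total=13
Click 2 (2,1) count=1: revealed 0 new [(none)] -> total=13
Click 3 (2,0) count=0: revealed 0 new [(none)] -> total=13

Answer: ......
##....
##....
###...
###...
###...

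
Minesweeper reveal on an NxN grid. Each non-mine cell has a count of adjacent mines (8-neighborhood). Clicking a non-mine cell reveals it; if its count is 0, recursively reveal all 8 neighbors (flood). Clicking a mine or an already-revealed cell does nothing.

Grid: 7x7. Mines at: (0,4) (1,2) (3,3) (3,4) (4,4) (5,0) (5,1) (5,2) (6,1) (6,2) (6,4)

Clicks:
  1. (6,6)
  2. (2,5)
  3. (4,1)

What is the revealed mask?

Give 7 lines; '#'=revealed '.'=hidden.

Answer: .....##
.....##
.....##
.....##
.#...##
.....##
.....##

Derivation:
Click 1 (6,6) count=0: revealed 14 new [(0,5) (0,6) (1,5) (1,6) (2,5) (2,6) (3,5) (3,6) (4,5) (4,6) (5,5) (5,6) (6,5) (6,6)] -> total=14
Click 2 (2,5) count=1: revealed 0 new [(none)] -> total=14
Click 3 (4,1) count=3: revealed 1 new [(4,1)] -> total=15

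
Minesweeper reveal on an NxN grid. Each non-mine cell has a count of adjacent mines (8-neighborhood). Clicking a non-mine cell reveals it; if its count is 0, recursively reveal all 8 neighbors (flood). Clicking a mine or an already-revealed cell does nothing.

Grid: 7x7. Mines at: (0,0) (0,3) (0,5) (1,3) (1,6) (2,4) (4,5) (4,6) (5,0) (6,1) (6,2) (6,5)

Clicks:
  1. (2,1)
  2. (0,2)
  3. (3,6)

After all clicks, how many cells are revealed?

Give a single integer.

Answer: 23

Derivation:
Click 1 (2,1) count=0: revealed 21 new [(1,0) (1,1) (1,2) (2,0) (2,1) (2,2) (2,3) (3,0) (3,1) (3,2) (3,3) (3,4) (4,0) (4,1) (4,2) (4,3) (4,4) (5,1) (5,2) (5,3) (5,4)] -> total=21
Click 2 (0,2) count=2: revealed 1 new [(0,2)] -> total=22
Click 3 (3,6) count=2: revealed 1 new [(3,6)] -> total=23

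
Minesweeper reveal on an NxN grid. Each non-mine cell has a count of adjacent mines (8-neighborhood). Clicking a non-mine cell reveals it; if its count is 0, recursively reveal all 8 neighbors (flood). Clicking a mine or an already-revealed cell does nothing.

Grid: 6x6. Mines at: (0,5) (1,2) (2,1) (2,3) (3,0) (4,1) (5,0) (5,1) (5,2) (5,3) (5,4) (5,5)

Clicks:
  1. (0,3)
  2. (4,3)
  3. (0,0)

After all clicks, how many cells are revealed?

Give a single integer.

Click 1 (0,3) count=1: revealed 1 new [(0,3)] -> total=1
Click 2 (4,3) count=3: revealed 1 new [(4,3)] -> total=2
Click 3 (0,0) count=0: revealed 4 new [(0,0) (0,1) (1,0) (1,1)] -> total=6

Answer: 6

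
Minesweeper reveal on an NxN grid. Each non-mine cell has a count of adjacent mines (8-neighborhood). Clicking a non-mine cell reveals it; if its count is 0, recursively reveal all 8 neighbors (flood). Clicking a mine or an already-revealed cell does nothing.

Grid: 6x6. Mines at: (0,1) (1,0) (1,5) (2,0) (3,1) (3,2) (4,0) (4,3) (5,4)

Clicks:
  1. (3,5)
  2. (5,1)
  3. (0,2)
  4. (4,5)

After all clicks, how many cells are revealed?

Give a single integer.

Answer: 8

Derivation:
Click 1 (3,5) count=0: revealed 6 new [(2,4) (2,5) (3,4) (3,5) (4,4) (4,5)] -> total=6
Click 2 (5,1) count=1: revealed 1 new [(5,1)] -> total=7
Click 3 (0,2) count=1: revealed 1 new [(0,2)] -> total=8
Click 4 (4,5) count=1: revealed 0 new [(none)] -> total=8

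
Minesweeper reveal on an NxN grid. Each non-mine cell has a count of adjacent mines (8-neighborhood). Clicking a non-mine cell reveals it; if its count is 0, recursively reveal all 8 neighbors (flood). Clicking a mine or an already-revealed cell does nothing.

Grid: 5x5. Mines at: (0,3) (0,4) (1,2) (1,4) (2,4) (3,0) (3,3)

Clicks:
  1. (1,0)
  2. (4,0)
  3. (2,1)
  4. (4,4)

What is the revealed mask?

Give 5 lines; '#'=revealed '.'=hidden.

Click 1 (1,0) count=0: revealed 6 new [(0,0) (0,1) (1,0) (1,1) (2,0) (2,1)] -> total=6
Click 2 (4,0) count=1: revealed 1 new [(4,0)] -> total=7
Click 3 (2,1) count=2: revealed 0 new [(none)] -> total=7
Click 4 (4,4) count=1: revealed 1 new [(4,4)] -> total=8

Answer: ##...
##...
##...
.....
#...#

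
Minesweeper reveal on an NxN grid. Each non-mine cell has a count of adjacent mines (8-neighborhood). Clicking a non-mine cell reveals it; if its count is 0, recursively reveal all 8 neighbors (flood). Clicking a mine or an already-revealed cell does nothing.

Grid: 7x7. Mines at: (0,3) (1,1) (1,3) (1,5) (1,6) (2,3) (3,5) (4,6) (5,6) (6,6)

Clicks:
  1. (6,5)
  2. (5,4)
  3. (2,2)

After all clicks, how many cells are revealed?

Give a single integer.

Click 1 (6,5) count=2: revealed 1 new [(6,5)] -> total=1
Click 2 (5,4) count=0: revealed 25 new [(2,0) (2,1) (2,2) (3,0) (3,1) (3,2) (3,3) (3,4) (4,0) (4,1) (4,2) (4,3) (4,4) (4,5) (5,0) (5,1) (5,2) (5,3) (5,4) (5,5) (6,0) (6,1) (6,2) (6,3) (6,4)] -> total=26
Click 3 (2,2) count=3: revealed 0 new [(none)] -> total=26

Answer: 26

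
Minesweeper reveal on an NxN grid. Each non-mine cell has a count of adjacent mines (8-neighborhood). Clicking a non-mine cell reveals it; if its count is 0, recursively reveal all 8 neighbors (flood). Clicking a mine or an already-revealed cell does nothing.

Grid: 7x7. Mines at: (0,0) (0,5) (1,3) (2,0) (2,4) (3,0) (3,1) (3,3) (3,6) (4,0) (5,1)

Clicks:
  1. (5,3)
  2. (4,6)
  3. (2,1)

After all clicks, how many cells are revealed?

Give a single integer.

Click 1 (5,3) count=0: revealed 15 new [(4,2) (4,3) (4,4) (4,5) (4,6) (5,2) (5,3) (5,4) (5,5) (5,6) (6,2) (6,3) (6,4) (6,5) (6,6)] -> total=15
Click 2 (4,6) count=1: revealed 0 new [(none)] -> total=15
Click 3 (2,1) count=3: revealed 1 new [(2,1)] -> total=16

Answer: 16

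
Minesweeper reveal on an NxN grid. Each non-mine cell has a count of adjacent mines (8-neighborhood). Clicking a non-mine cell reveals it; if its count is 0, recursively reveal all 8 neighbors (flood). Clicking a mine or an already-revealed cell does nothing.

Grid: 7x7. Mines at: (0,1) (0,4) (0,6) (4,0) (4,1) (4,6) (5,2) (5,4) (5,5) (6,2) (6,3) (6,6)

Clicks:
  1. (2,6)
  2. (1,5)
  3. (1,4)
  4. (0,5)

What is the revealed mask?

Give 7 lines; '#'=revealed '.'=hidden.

Click 1 (2,6) count=0: revealed 25 new [(1,0) (1,1) (1,2) (1,3) (1,4) (1,5) (1,6) (2,0) (2,1) (2,2) (2,3) (2,4) (2,5) (2,6) (3,0) (3,1) (3,2) (3,3) (3,4) (3,5) (3,6) (4,2) (4,3) (4,4) (4,5)] -> total=25
Click 2 (1,5) count=2: revealed 0 new [(none)] -> total=25
Click 3 (1,4) count=1: revealed 0 new [(none)] -> total=25
Click 4 (0,5) count=2: revealed 1 new [(0,5)] -> total=26

Answer: .....#.
#######
#######
#######
..####.
.......
.......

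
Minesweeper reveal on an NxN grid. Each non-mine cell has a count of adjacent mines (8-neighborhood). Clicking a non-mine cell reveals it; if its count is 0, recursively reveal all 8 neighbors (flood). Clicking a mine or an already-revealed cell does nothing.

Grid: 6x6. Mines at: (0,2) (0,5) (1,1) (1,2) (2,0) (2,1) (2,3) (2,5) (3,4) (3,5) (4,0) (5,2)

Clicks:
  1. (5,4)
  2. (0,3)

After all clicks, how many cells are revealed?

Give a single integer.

Answer: 7

Derivation:
Click 1 (5,4) count=0: revealed 6 new [(4,3) (4,4) (4,5) (5,3) (5,4) (5,5)] -> total=6
Click 2 (0,3) count=2: revealed 1 new [(0,3)] -> total=7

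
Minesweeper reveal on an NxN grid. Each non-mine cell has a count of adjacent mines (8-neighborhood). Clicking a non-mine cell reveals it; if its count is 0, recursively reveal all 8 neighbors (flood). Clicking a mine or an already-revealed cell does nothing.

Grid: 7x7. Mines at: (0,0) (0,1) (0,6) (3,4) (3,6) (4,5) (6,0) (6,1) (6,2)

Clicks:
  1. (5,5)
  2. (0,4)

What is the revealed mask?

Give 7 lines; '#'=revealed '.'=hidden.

Click 1 (5,5) count=1: revealed 1 new [(5,5)] -> total=1
Click 2 (0,4) count=0: revealed 28 new [(0,2) (0,3) (0,4) (0,5) (1,0) (1,1) (1,2) (1,3) (1,4) (1,5) (2,0) (2,1) (2,2) (2,3) (2,4) (2,5) (3,0) (3,1) (3,2) (3,3) (4,0) (4,1) (4,2) (4,3) (5,0) (5,1) (5,2) (5,3)] -> total=29

Answer: ..####.
######.
######.
####...
####...
####.#.
.......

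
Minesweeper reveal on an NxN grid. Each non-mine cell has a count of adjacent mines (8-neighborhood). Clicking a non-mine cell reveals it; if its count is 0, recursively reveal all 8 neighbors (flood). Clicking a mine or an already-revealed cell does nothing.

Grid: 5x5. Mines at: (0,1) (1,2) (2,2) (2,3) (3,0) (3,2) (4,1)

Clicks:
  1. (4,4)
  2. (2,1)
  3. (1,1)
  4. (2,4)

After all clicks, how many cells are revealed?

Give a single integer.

Click 1 (4,4) count=0: revealed 4 new [(3,3) (3,4) (4,3) (4,4)] -> total=4
Click 2 (2,1) count=4: revealed 1 new [(2,1)] -> total=5
Click 3 (1,1) count=3: revealed 1 new [(1,1)] -> total=6
Click 4 (2,4) count=1: revealed 1 new [(2,4)] -> total=7

Answer: 7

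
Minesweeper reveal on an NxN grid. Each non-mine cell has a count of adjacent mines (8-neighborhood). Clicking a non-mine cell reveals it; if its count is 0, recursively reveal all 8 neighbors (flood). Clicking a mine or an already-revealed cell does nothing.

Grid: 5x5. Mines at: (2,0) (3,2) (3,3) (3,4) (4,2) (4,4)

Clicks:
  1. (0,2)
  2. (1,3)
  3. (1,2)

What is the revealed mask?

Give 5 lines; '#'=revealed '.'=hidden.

Click 1 (0,2) count=0: revealed 14 new [(0,0) (0,1) (0,2) (0,3) (0,4) (1,0) (1,1) (1,2) (1,3) (1,4) (2,1) (2,2) (2,3) (2,4)] -> total=14
Click 2 (1,3) count=0: revealed 0 new [(none)] -> total=14
Click 3 (1,2) count=0: revealed 0 new [(none)] -> total=14

Answer: #####
#####
.####
.....
.....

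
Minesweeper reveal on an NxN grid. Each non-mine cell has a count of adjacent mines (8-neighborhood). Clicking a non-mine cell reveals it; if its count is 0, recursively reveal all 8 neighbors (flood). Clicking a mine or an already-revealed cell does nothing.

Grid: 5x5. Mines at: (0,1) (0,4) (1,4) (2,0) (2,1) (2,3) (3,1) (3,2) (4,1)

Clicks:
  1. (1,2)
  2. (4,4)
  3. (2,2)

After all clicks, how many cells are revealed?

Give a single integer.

Answer: 6

Derivation:
Click 1 (1,2) count=3: revealed 1 new [(1,2)] -> total=1
Click 2 (4,4) count=0: revealed 4 new [(3,3) (3,4) (4,3) (4,4)] -> total=5
Click 3 (2,2) count=4: revealed 1 new [(2,2)] -> total=6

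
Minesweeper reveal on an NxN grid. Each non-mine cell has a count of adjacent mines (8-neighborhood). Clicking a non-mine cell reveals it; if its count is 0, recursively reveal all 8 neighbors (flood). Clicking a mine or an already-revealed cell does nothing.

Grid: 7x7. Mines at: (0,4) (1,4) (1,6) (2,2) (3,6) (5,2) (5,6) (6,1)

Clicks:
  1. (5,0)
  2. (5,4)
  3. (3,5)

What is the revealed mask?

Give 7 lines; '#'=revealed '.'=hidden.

Click 1 (5,0) count=1: revealed 1 new [(5,0)] -> total=1
Click 2 (5,4) count=0: revealed 15 new [(2,3) (2,4) (2,5) (3,3) (3,4) (3,5) (4,3) (4,4) (4,5) (5,3) (5,4) (5,5) (6,3) (6,4) (6,5)] -> total=16
Click 3 (3,5) count=1: revealed 0 new [(none)] -> total=16

Answer: .......
.......
...###.
...###.
...###.
#..###.
...###.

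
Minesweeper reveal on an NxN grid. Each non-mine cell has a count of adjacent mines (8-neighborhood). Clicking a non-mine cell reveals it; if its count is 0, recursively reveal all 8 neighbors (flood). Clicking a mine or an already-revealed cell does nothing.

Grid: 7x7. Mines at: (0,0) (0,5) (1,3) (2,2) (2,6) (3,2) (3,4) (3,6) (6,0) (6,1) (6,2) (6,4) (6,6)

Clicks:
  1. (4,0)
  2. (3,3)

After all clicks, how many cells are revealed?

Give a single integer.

Answer: 11

Derivation:
Click 1 (4,0) count=0: revealed 10 new [(1,0) (1,1) (2,0) (2,1) (3,0) (3,1) (4,0) (4,1) (5,0) (5,1)] -> total=10
Click 2 (3,3) count=3: revealed 1 new [(3,3)] -> total=11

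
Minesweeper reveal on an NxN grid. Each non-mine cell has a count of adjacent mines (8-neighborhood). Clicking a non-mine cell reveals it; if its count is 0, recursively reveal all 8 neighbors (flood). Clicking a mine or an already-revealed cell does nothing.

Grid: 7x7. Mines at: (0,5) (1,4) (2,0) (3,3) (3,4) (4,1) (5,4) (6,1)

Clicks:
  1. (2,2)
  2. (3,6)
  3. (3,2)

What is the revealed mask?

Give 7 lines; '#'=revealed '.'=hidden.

Answer: .......
.....##
..#..##
..#..##
.....##
.....##
.....##

Derivation:
Click 1 (2,2) count=1: revealed 1 new [(2,2)] -> total=1
Click 2 (3,6) count=0: revealed 12 new [(1,5) (1,6) (2,5) (2,6) (3,5) (3,6) (4,5) (4,6) (5,5) (5,6) (6,5) (6,6)] -> total=13
Click 3 (3,2) count=2: revealed 1 new [(3,2)] -> total=14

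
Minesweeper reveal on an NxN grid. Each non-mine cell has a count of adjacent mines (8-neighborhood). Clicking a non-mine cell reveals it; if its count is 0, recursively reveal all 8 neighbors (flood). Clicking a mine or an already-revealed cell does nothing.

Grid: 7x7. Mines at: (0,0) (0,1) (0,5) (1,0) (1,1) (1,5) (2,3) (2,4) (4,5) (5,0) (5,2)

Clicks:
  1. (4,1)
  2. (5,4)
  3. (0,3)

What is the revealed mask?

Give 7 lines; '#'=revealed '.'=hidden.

Answer: ..###..
..###..
.......
.......
.#.....
....#..
.......

Derivation:
Click 1 (4,1) count=2: revealed 1 new [(4,1)] -> total=1
Click 2 (5,4) count=1: revealed 1 new [(5,4)] -> total=2
Click 3 (0,3) count=0: revealed 6 new [(0,2) (0,3) (0,4) (1,2) (1,3) (1,4)] -> total=8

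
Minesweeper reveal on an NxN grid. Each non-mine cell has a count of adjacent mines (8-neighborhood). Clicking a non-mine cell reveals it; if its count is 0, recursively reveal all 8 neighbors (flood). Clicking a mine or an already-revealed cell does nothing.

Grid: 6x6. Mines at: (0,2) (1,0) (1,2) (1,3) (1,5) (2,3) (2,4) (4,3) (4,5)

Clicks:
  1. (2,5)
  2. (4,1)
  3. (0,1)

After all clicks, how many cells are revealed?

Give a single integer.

Click 1 (2,5) count=2: revealed 1 new [(2,5)] -> total=1
Click 2 (4,1) count=0: revealed 12 new [(2,0) (2,1) (2,2) (3,0) (3,1) (3,2) (4,0) (4,1) (4,2) (5,0) (5,1) (5,2)] -> total=13
Click 3 (0,1) count=3: revealed 1 new [(0,1)] -> total=14

Answer: 14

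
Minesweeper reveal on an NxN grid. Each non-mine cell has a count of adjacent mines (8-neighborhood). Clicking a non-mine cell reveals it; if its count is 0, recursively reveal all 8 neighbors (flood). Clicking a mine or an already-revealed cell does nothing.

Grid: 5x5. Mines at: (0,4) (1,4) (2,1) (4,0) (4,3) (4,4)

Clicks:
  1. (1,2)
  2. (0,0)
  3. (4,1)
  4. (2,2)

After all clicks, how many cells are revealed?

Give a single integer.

Click 1 (1,2) count=1: revealed 1 new [(1,2)] -> total=1
Click 2 (0,0) count=0: revealed 7 new [(0,0) (0,1) (0,2) (0,3) (1,0) (1,1) (1,3)] -> total=8
Click 3 (4,1) count=1: revealed 1 new [(4,1)] -> total=9
Click 4 (2,2) count=1: revealed 1 new [(2,2)] -> total=10

Answer: 10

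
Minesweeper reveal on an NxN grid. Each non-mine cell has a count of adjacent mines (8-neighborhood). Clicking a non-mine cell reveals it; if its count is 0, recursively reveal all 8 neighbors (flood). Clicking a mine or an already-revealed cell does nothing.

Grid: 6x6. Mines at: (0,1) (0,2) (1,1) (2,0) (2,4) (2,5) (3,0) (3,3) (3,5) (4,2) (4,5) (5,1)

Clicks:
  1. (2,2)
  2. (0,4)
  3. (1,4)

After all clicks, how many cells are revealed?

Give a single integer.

Answer: 7

Derivation:
Click 1 (2,2) count=2: revealed 1 new [(2,2)] -> total=1
Click 2 (0,4) count=0: revealed 6 new [(0,3) (0,4) (0,5) (1,3) (1,4) (1,5)] -> total=7
Click 3 (1,4) count=2: revealed 0 new [(none)] -> total=7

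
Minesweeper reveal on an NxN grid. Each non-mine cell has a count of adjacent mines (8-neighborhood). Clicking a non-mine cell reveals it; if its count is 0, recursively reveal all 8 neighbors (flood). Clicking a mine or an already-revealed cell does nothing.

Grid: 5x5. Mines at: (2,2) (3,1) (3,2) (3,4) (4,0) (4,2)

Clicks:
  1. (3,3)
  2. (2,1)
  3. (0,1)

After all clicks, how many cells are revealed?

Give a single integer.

Answer: 15

Derivation:
Click 1 (3,3) count=4: revealed 1 new [(3,3)] -> total=1
Click 2 (2,1) count=3: revealed 1 new [(2,1)] -> total=2
Click 3 (0,1) count=0: revealed 13 new [(0,0) (0,1) (0,2) (0,3) (0,4) (1,0) (1,1) (1,2) (1,3) (1,4) (2,0) (2,3) (2,4)] -> total=15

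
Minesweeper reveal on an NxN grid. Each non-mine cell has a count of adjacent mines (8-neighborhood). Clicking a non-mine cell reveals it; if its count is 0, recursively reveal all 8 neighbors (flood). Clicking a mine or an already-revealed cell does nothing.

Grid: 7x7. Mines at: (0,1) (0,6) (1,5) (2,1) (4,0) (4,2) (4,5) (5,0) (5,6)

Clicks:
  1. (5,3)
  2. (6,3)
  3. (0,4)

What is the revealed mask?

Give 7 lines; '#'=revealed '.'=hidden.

Click 1 (5,3) count=1: revealed 1 new [(5,3)] -> total=1
Click 2 (6,3) count=0: revealed 9 new [(5,1) (5,2) (5,4) (5,5) (6,1) (6,2) (6,3) (6,4) (6,5)] -> total=10
Click 3 (0,4) count=1: revealed 1 new [(0,4)] -> total=11

Answer: ....#..
.......
.......
.......
.......
.#####.
.#####.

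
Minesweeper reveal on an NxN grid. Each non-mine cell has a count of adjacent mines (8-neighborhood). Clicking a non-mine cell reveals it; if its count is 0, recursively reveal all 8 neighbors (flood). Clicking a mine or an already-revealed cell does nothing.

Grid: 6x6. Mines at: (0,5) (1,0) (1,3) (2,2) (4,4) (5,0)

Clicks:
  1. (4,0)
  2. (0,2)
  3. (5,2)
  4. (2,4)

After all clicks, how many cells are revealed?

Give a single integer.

Answer: 12

Derivation:
Click 1 (4,0) count=1: revealed 1 new [(4,0)] -> total=1
Click 2 (0,2) count=1: revealed 1 new [(0,2)] -> total=2
Click 3 (5,2) count=0: revealed 9 new [(3,1) (3,2) (3,3) (4,1) (4,2) (4,3) (5,1) (5,2) (5,3)] -> total=11
Click 4 (2,4) count=1: revealed 1 new [(2,4)] -> total=12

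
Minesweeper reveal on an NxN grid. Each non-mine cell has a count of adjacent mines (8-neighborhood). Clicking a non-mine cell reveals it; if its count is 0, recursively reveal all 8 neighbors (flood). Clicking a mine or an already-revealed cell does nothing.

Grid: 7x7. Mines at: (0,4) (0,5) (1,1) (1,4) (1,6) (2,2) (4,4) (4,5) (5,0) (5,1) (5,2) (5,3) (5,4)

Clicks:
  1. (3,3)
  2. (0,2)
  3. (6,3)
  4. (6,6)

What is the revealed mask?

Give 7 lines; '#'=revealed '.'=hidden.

Click 1 (3,3) count=2: revealed 1 new [(3,3)] -> total=1
Click 2 (0,2) count=1: revealed 1 new [(0,2)] -> total=2
Click 3 (6,3) count=3: revealed 1 new [(6,3)] -> total=3
Click 4 (6,6) count=0: revealed 4 new [(5,5) (5,6) (6,5) (6,6)] -> total=7

Answer: ..#....
.......
.......
...#...
.......
.....##
...#.##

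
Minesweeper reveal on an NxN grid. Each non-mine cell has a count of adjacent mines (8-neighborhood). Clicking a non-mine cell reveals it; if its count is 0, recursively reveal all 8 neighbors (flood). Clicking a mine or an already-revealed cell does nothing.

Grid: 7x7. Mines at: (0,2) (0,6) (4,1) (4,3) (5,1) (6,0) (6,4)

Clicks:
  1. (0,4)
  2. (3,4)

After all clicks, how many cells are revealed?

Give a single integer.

Answer: 34

Derivation:
Click 1 (0,4) count=0: revealed 34 new [(0,0) (0,1) (0,3) (0,4) (0,5) (1,0) (1,1) (1,2) (1,3) (1,4) (1,5) (1,6) (2,0) (2,1) (2,2) (2,3) (2,4) (2,5) (2,6) (3,0) (3,1) (3,2) (3,3) (3,4) (3,5) (3,6) (4,4) (4,5) (4,6) (5,4) (5,5) (5,6) (6,5) (6,6)] -> total=34
Click 2 (3,4) count=1: revealed 0 new [(none)] -> total=34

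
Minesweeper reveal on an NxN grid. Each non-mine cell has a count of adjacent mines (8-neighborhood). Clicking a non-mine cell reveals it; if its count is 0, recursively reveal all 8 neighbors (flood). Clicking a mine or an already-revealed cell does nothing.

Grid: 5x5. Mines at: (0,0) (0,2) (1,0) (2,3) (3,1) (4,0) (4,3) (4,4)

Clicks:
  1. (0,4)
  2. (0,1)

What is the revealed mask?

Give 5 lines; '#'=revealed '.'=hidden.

Answer: .#.##
...##
.....
.....
.....

Derivation:
Click 1 (0,4) count=0: revealed 4 new [(0,3) (0,4) (1,3) (1,4)] -> total=4
Click 2 (0,1) count=3: revealed 1 new [(0,1)] -> total=5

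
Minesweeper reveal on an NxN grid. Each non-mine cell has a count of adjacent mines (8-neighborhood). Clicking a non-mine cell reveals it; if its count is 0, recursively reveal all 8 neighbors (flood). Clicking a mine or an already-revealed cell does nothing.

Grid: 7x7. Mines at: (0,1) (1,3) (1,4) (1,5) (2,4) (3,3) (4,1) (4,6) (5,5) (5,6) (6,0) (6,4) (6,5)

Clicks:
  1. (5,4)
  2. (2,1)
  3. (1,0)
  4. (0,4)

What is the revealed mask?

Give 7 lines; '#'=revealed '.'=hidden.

Answer: ....#..
###....
###....
###....
.......
....#..
.......

Derivation:
Click 1 (5,4) count=3: revealed 1 new [(5,4)] -> total=1
Click 2 (2,1) count=0: revealed 9 new [(1,0) (1,1) (1,2) (2,0) (2,1) (2,2) (3,0) (3,1) (3,2)] -> total=10
Click 3 (1,0) count=1: revealed 0 new [(none)] -> total=10
Click 4 (0,4) count=3: revealed 1 new [(0,4)] -> total=11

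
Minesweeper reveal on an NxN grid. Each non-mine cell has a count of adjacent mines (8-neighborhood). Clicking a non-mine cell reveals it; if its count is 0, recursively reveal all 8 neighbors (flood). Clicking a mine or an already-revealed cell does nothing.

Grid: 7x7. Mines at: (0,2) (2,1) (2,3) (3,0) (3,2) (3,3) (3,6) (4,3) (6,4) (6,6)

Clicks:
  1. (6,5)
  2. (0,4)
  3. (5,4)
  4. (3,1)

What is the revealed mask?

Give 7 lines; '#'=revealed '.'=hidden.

Click 1 (6,5) count=2: revealed 1 new [(6,5)] -> total=1
Click 2 (0,4) count=0: revealed 11 new [(0,3) (0,4) (0,5) (0,6) (1,3) (1,4) (1,5) (1,6) (2,4) (2,5) (2,6)] -> total=12
Click 3 (5,4) count=2: revealed 1 new [(5,4)] -> total=13
Click 4 (3,1) count=3: revealed 1 new [(3,1)] -> total=14

Answer: ...####
...####
....###
.#.....
.......
....#..
.....#.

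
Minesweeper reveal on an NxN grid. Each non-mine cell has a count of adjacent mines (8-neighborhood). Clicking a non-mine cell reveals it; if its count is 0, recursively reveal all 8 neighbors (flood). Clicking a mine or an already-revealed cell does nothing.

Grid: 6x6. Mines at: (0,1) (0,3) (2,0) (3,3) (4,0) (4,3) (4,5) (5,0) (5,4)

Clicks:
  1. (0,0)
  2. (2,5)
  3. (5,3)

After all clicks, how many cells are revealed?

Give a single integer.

Answer: 10

Derivation:
Click 1 (0,0) count=1: revealed 1 new [(0,0)] -> total=1
Click 2 (2,5) count=0: revealed 8 new [(0,4) (0,5) (1,4) (1,5) (2,4) (2,5) (3,4) (3,5)] -> total=9
Click 3 (5,3) count=2: revealed 1 new [(5,3)] -> total=10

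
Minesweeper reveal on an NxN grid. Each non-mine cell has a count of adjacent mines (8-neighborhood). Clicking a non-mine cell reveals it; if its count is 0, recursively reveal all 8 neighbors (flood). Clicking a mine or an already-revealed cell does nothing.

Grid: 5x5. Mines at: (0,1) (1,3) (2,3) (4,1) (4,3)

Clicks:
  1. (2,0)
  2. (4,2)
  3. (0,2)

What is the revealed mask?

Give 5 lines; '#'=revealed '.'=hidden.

Click 1 (2,0) count=0: revealed 9 new [(1,0) (1,1) (1,2) (2,0) (2,1) (2,2) (3,0) (3,1) (3,2)] -> total=9
Click 2 (4,2) count=2: revealed 1 new [(4,2)] -> total=10
Click 3 (0,2) count=2: revealed 1 new [(0,2)] -> total=11

Answer: ..#..
###..
###..
###..
..#..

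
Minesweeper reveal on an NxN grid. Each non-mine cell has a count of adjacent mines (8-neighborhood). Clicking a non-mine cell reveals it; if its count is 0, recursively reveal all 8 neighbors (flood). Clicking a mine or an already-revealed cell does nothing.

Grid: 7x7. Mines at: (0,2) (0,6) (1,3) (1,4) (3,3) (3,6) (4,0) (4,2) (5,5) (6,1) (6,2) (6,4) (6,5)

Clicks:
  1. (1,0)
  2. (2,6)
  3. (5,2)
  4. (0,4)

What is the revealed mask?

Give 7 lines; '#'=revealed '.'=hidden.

Answer: ##..#..
###....
###...#
###....
.......
..#....
.......

Derivation:
Click 1 (1,0) count=0: revealed 11 new [(0,0) (0,1) (1,0) (1,1) (1,2) (2,0) (2,1) (2,2) (3,0) (3,1) (3,2)] -> total=11
Click 2 (2,6) count=1: revealed 1 new [(2,6)] -> total=12
Click 3 (5,2) count=3: revealed 1 new [(5,2)] -> total=13
Click 4 (0,4) count=2: revealed 1 new [(0,4)] -> total=14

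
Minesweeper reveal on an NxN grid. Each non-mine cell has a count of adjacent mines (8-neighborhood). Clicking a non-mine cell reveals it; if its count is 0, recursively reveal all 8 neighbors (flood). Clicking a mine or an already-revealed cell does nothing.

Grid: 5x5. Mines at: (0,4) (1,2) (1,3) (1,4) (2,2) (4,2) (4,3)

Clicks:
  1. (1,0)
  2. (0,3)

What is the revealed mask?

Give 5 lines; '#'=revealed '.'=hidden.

Click 1 (1,0) count=0: revealed 10 new [(0,0) (0,1) (1,0) (1,1) (2,0) (2,1) (3,0) (3,1) (4,0) (4,1)] -> total=10
Click 2 (0,3) count=4: revealed 1 new [(0,3)] -> total=11

Answer: ##.#.
##...
##...
##...
##...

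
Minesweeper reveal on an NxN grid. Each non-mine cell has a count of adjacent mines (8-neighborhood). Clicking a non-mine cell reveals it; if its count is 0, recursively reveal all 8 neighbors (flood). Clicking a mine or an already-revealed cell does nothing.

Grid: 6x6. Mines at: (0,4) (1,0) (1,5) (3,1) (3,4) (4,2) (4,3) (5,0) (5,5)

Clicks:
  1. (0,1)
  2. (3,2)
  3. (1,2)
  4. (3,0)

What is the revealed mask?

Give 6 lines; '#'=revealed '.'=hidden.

Click 1 (0,1) count=1: revealed 1 new [(0,1)] -> total=1
Click 2 (3,2) count=3: revealed 1 new [(3,2)] -> total=2
Click 3 (1,2) count=0: revealed 8 new [(0,2) (0,3) (1,1) (1,2) (1,3) (2,1) (2,2) (2,3)] -> total=10
Click 4 (3,0) count=1: revealed 1 new [(3,0)] -> total=11

Answer: .###..
.###..
.###..
#.#...
......
......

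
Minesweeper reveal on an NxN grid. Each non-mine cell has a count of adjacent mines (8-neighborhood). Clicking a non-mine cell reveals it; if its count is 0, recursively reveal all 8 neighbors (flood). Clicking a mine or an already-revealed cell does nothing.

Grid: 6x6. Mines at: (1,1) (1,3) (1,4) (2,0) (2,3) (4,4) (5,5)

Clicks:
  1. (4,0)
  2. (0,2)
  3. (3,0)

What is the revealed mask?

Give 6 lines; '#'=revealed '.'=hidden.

Click 1 (4,0) count=0: revealed 12 new [(3,0) (3,1) (3,2) (3,3) (4,0) (4,1) (4,2) (4,3) (5,0) (5,1) (5,2) (5,3)] -> total=12
Click 2 (0,2) count=2: revealed 1 new [(0,2)] -> total=13
Click 3 (3,0) count=1: revealed 0 new [(none)] -> total=13

Answer: ..#...
......
......
####..
####..
####..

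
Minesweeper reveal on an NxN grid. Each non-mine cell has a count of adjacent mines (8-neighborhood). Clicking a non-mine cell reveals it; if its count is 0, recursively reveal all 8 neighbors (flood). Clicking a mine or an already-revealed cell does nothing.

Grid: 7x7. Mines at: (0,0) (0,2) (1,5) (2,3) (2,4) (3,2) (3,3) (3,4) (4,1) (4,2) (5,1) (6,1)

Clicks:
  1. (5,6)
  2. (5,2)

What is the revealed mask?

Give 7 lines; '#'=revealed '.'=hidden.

Answer: .......
.......
.....##
.....##
...####
..#####
..#####

Derivation:
Click 1 (5,6) count=0: revealed 18 new [(2,5) (2,6) (3,5) (3,6) (4,3) (4,4) (4,5) (4,6) (5,2) (5,3) (5,4) (5,5) (5,6) (6,2) (6,3) (6,4) (6,5) (6,6)] -> total=18
Click 2 (5,2) count=4: revealed 0 new [(none)] -> total=18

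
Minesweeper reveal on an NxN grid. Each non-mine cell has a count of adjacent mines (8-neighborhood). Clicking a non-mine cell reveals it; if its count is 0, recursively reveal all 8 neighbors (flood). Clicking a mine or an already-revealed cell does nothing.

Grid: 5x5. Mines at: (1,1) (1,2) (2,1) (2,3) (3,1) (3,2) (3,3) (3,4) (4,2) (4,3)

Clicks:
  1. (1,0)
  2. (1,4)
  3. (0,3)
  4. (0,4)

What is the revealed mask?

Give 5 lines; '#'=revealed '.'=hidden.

Click 1 (1,0) count=2: revealed 1 new [(1,0)] -> total=1
Click 2 (1,4) count=1: revealed 1 new [(1,4)] -> total=2
Click 3 (0,3) count=1: revealed 1 new [(0,3)] -> total=3
Click 4 (0,4) count=0: revealed 2 new [(0,4) (1,3)] -> total=5

Answer: ...##
#..##
.....
.....
.....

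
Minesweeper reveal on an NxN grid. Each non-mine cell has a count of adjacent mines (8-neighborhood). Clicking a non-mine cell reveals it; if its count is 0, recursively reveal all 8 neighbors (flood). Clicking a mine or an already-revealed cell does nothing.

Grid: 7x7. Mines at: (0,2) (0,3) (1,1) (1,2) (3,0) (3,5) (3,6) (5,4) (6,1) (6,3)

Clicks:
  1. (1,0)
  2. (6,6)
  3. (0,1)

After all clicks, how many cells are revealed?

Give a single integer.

Answer: 8

Derivation:
Click 1 (1,0) count=1: revealed 1 new [(1,0)] -> total=1
Click 2 (6,6) count=0: revealed 6 new [(4,5) (4,6) (5,5) (5,6) (6,5) (6,6)] -> total=7
Click 3 (0,1) count=3: revealed 1 new [(0,1)] -> total=8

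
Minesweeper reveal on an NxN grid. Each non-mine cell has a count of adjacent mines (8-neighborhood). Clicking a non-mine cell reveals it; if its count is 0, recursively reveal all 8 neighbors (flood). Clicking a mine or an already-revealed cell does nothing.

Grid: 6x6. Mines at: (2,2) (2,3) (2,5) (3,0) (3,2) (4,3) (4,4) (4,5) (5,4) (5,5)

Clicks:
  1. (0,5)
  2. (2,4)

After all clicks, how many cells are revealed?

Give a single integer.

Answer: 15

Derivation:
Click 1 (0,5) count=0: revealed 14 new [(0,0) (0,1) (0,2) (0,3) (0,4) (0,5) (1,0) (1,1) (1,2) (1,3) (1,4) (1,5) (2,0) (2,1)] -> total=14
Click 2 (2,4) count=2: revealed 1 new [(2,4)] -> total=15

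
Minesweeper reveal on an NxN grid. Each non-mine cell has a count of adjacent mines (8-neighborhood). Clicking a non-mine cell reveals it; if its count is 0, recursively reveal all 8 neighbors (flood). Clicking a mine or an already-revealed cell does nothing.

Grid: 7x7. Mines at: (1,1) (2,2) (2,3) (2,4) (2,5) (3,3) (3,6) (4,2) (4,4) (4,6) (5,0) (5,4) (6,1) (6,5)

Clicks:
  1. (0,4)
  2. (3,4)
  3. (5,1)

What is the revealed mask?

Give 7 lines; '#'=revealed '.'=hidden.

Answer: ..#####
..#####
.......
....#..
.......
.#.....
.......

Derivation:
Click 1 (0,4) count=0: revealed 10 new [(0,2) (0,3) (0,4) (0,5) (0,6) (1,2) (1,3) (1,4) (1,5) (1,6)] -> total=10
Click 2 (3,4) count=5: revealed 1 new [(3,4)] -> total=11
Click 3 (5,1) count=3: revealed 1 new [(5,1)] -> total=12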